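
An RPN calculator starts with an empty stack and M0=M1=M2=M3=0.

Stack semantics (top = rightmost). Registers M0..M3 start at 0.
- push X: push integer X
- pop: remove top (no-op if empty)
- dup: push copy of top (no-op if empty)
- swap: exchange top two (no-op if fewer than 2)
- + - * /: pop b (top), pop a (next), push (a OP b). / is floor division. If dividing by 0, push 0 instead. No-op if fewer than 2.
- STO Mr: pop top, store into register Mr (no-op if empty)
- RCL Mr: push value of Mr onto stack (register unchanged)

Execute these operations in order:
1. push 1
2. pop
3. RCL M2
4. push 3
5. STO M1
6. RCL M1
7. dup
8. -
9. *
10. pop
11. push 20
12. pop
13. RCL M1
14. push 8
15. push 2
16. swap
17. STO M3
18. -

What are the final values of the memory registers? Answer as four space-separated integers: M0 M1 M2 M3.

After op 1 (push 1): stack=[1] mem=[0,0,0,0]
After op 2 (pop): stack=[empty] mem=[0,0,0,0]
After op 3 (RCL M2): stack=[0] mem=[0,0,0,0]
After op 4 (push 3): stack=[0,3] mem=[0,0,0,0]
After op 5 (STO M1): stack=[0] mem=[0,3,0,0]
After op 6 (RCL M1): stack=[0,3] mem=[0,3,0,0]
After op 7 (dup): stack=[0,3,3] mem=[0,3,0,0]
After op 8 (-): stack=[0,0] mem=[0,3,0,0]
After op 9 (*): stack=[0] mem=[0,3,0,0]
After op 10 (pop): stack=[empty] mem=[0,3,0,0]
After op 11 (push 20): stack=[20] mem=[0,3,0,0]
After op 12 (pop): stack=[empty] mem=[0,3,0,0]
After op 13 (RCL M1): stack=[3] mem=[0,3,0,0]
After op 14 (push 8): stack=[3,8] mem=[0,3,0,0]
After op 15 (push 2): stack=[3,8,2] mem=[0,3,0,0]
After op 16 (swap): stack=[3,2,8] mem=[0,3,0,0]
After op 17 (STO M3): stack=[3,2] mem=[0,3,0,8]
After op 18 (-): stack=[1] mem=[0,3,0,8]

Answer: 0 3 0 8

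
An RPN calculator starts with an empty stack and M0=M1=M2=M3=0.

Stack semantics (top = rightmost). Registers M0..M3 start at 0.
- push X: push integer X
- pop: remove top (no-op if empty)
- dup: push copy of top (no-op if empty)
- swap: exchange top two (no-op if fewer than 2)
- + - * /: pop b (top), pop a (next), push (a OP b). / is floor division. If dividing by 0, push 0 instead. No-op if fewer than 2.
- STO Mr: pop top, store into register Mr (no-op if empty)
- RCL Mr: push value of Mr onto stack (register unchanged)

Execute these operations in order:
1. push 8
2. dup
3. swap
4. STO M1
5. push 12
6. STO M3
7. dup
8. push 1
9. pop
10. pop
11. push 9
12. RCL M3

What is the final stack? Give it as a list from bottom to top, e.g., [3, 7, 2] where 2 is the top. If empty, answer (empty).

After op 1 (push 8): stack=[8] mem=[0,0,0,0]
After op 2 (dup): stack=[8,8] mem=[0,0,0,0]
After op 3 (swap): stack=[8,8] mem=[0,0,0,0]
After op 4 (STO M1): stack=[8] mem=[0,8,0,0]
After op 5 (push 12): stack=[8,12] mem=[0,8,0,0]
After op 6 (STO M3): stack=[8] mem=[0,8,0,12]
After op 7 (dup): stack=[8,8] mem=[0,8,0,12]
After op 8 (push 1): stack=[8,8,1] mem=[0,8,0,12]
After op 9 (pop): stack=[8,8] mem=[0,8,0,12]
After op 10 (pop): stack=[8] mem=[0,8,0,12]
After op 11 (push 9): stack=[8,9] mem=[0,8,0,12]
After op 12 (RCL M3): stack=[8,9,12] mem=[0,8,0,12]

Answer: [8, 9, 12]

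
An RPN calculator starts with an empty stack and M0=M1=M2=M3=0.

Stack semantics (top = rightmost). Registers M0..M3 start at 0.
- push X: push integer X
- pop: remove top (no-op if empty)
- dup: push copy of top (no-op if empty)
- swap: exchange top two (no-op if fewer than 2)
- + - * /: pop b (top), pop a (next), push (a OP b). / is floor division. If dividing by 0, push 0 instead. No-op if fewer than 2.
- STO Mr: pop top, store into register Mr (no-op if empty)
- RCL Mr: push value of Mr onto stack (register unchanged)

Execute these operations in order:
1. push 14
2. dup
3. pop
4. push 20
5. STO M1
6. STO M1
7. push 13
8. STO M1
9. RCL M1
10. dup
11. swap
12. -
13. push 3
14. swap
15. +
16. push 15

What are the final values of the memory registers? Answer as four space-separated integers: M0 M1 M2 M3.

After op 1 (push 14): stack=[14] mem=[0,0,0,0]
After op 2 (dup): stack=[14,14] mem=[0,0,0,0]
After op 3 (pop): stack=[14] mem=[0,0,0,0]
After op 4 (push 20): stack=[14,20] mem=[0,0,0,0]
After op 5 (STO M1): stack=[14] mem=[0,20,0,0]
After op 6 (STO M1): stack=[empty] mem=[0,14,0,0]
After op 7 (push 13): stack=[13] mem=[0,14,0,0]
After op 8 (STO M1): stack=[empty] mem=[0,13,0,0]
After op 9 (RCL M1): stack=[13] mem=[0,13,0,0]
After op 10 (dup): stack=[13,13] mem=[0,13,0,0]
After op 11 (swap): stack=[13,13] mem=[0,13,0,0]
After op 12 (-): stack=[0] mem=[0,13,0,0]
After op 13 (push 3): stack=[0,3] mem=[0,13,0,0]
After op 14 (swap): stack=[3,0] mem=[0,13,0,0]
After op 15 (+): stack=[3] mem=[0,13,0,0]
After op 16 (push 15): stack=[3,15] mem=[0,13,0,0]

Answer: 0 13 0 0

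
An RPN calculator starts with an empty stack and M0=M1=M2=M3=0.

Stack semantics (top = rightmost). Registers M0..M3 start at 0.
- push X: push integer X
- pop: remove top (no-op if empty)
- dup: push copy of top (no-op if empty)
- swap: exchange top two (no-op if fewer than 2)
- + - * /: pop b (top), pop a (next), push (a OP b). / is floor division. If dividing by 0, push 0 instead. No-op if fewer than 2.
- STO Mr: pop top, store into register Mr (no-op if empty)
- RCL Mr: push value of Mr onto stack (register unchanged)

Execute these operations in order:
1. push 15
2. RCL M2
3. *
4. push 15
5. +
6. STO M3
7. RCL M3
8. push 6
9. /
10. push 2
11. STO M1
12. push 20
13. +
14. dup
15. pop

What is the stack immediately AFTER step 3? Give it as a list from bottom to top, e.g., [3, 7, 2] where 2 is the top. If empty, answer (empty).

After op 1 (push 15): stack=[15] mem=[0,0,0,0]
After op 2 (RCL M2): stack=[15,0] mem=[0,0,0,0]
After op 3 (*): stack=[0] mem=[0,0,0,0]

[0]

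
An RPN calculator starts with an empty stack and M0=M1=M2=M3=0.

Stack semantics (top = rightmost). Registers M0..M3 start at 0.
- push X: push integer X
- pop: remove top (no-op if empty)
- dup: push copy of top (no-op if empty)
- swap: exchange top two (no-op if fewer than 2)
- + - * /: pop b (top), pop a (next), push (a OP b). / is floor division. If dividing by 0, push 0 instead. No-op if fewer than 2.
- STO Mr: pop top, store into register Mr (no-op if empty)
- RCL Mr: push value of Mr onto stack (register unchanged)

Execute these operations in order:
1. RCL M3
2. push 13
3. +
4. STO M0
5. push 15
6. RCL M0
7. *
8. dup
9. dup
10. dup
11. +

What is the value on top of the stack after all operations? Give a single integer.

Answer: 390

Derivation:
After op 1 (RCL M3): stack=[0] mem=[0,0,0,0]
After op 2 (push 13): stack=[0,13] mem=[0,0,0,0]
After op 3 (+): stack=[13] mem=[0,0,0,0]
After op 4 (STO M0): stack=[empty] mem=[13,0,0,0]
After op 5 (push 15): stack=[15] mem=[13,0,0,0]
After op 6 (RCL M0): stack=[15,13] mem=[13,0,0,0]
After op 7 (*): stack=[195] mem=[13,0,0,0]
After op 8 (dup): stack=[195,195] mem=[13,0,0,0]
After op 9 (dup): stack=[195,195,195] mem=[13,0,0,0]
After op 10 (dup): stack=[195,195,195,195] mem=[13,0,0,0]
After op 11 (+): stack=[195,195,390] mem=[13,0,0,0]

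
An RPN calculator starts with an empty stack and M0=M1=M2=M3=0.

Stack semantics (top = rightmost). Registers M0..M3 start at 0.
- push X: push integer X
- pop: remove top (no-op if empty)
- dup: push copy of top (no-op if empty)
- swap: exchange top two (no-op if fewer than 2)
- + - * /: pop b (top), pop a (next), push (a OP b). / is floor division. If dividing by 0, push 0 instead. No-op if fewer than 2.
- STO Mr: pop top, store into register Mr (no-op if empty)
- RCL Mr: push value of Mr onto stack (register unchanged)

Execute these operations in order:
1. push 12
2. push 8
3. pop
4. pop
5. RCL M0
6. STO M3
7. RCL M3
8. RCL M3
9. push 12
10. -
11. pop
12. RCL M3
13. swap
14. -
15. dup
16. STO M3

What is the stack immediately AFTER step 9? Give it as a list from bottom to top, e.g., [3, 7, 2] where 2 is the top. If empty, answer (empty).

After op 1 (push 12): stack=[12] mem=[0,0,0,0]
After op 2 (push 8): stack=[12,8] mem=[0,0,0,0]
After op 3 (pop): stack=[12] mem=[0,0,0,0]
After op 4 (pop): stack=[empty] mem=[0,0,0,0]
After op 5 (RCL M0): stack=[0] mem=[0,0,0,0]
After op 6 (STO M3): stack=[empty] mem=[0,0,0,0]
After op 7 (RCL M3): stack=[0] mem=[0,0,0,0]
After op 8 (RCL M3): stack=[0,0] mem=[0,0,0,0]
After op 9 (push 12): stack=[0,0,12] mem=[0,0,0,0]

[0, 0, 12]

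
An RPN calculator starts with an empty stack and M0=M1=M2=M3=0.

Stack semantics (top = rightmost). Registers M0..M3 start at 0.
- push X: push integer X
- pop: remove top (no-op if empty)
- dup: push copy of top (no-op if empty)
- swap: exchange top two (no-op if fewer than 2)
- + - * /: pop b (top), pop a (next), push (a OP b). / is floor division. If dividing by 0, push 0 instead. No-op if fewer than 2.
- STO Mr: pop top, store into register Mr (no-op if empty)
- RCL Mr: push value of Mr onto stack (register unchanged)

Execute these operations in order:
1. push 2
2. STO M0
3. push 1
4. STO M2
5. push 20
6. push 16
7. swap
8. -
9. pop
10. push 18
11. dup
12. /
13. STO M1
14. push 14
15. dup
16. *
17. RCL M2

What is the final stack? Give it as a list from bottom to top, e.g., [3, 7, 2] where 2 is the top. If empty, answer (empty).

After op 1 (push 2): stack=[2] mem=[0,0,0,0]
After op 2 (STO M0): stack=[empty] mem=[2,0,0,0]
After op 3 (push 1): stack=[1] mem=[2,0,0,0]
After op 4 (STO M2): stack=[empty] mem=[2,0,1,0]
After op 5 (push 20): stack=[20] mem=[2,0,1,0]
After op 6 (push 16): stack=[20,16] mem=[2,0,1,0]
After op 7 (swap): stack=[16,20] mem=[2,0,1,0]
After op 8 (-): stack=[-4] mem=[2,0,1,0]
After op 9 (pop): stack=[empty] mem=[2,0,1,0]
After op 10 (push 18): stack=[18] mem=[2,0,1,0]
After op 11 (dup): stack=[18,18] mem=[2,0,1,0]
After op 12 (/): stack=[1] mem=[2,0,1,0]
After op 13 (STO M1): stack=[empty] mem=[2,1,1,0]
After op 14 (push 14): stack=[14] mem=[2,1,1,0]
After op 15 (dup): stack=[14,14] mem=[2,1,1,0]
After op 16 (*): stack=[196] mem=[2,1,1,0]
After op 17 (RCL M2): stack=[196,1] mem=[2,1,1,0]

Answer: [196, 1]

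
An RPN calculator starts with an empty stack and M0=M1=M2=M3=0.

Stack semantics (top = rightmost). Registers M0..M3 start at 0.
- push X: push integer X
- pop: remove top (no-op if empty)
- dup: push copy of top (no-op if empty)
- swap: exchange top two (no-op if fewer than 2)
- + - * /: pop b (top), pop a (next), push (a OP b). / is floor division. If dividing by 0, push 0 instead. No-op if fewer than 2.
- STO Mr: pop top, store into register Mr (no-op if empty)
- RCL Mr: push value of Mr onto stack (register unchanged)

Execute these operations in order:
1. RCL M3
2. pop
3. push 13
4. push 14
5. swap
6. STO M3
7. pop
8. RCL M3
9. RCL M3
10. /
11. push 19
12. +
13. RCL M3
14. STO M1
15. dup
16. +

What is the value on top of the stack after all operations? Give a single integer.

Answer: 40

Derivation:
After op 1 (RCL M3): stack=[0] mem=[0,0,0,0]
After op 2 (pop): stack=[empty] mem=[0,0,0,0]
After op 3 (push 13): stack=[13] mem=[0,0,0,0]
After op 4 (push 14): stack=[13,14] mem=[0,0,0,0]
After op 5 (swap): stack=[14,13] mem=[0,0,0,0]
After op 6 (STO M3): stack=[14] mem=[0,0,0,13]
After op 7 (pop): stack=[empty] mem=[0,0,0,13]
After op 8 (RCL M3): stack=[13] mem=[0,0,0,13]
After op 9 (RCL M3): stack=[13,13] mem=[0,0,0,13]
After op 10 (/): stack=[1] mem=[0,0,0,13]
After op 11 (push 19): stack=[1,19] mem=[0,0,0,13]
After op 12 (+): stack=[20] mem=[0,0,0,13]
After op 13 (RCL M3): stack=[20,13] mem=[0,0,0,13]
After op 14 (STO M1): stack=[20] mem=[0,13,0,13]
After op 15 (dup): stack=[20,20] mem=[0,13,0,13]
After op 16 (+): stack=[40] mem=[0,13,0,13]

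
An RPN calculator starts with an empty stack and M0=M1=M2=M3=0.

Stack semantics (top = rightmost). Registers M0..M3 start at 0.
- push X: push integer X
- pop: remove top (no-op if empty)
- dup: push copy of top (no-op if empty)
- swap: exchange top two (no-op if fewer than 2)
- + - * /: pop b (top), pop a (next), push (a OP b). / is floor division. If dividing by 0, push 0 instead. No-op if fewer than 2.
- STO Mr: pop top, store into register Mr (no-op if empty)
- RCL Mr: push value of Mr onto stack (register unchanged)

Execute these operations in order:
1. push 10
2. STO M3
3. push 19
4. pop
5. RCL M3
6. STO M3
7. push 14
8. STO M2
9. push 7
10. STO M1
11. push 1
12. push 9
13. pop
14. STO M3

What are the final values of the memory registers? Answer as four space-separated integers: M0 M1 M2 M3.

After op 1 (push 10): stack=[10] mem=[0,0,0,0]
After op 2 (STO M3): stack=[empty] mem=[0,0,0,10]
After op 3 (push 19): stack=[19] mem=[0,0,0,10]
After op 4 (pop): stack=[empty] mem=[0,0,0,10]
After op 5 (RCL M3): stack=[10] mem=[0,0,0,10]
After op 6 (STO M3): stack=[empty] mem=[0,0,0,10]
After op 7 (push 14): stack=[14] mem=[0,0,0,10]
After op 8 (STO M2): stack=[empty] mem=[0,0,14,10]
After op 9 (push 7): stack=[7] mem=[0,0,14,10]
After op 10 (STO M1): stack=[empty] mem=[0,7,14,10]
After op 11 (push 1): stack=[1] mem=[0,7,14,10]
After op 12 (push 9): stack=[1,9] mem=[0,7,14,10]
After op 13 (pop): stack=[1] mem=[0,7,14,10]
After op 14 (STO M3): stack=[empty] mem=[0,7,14,1]

Answer: 0 7 14 1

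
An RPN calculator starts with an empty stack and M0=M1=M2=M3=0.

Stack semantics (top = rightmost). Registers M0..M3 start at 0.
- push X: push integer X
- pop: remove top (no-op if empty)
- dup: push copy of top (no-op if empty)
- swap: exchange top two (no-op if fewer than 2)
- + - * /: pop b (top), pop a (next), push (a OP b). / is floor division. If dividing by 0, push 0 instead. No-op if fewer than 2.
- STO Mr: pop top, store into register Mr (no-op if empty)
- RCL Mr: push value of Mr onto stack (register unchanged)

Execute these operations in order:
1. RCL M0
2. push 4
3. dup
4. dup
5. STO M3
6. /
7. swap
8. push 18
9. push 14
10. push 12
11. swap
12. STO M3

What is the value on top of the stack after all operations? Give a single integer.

Answer: 12

Derivation:
After op 1 (RCL M0): stack=[0] mem=[0,0,0,0]
After op 2 (push 4): stack=[0,4] mem=[0,0,0,0]
After op 3 (dup): stack=[0,4,4] mem=[0,0,0,0]
After op 4 (dup): stack=[0,4,4,4] mem=[0,0,0,0]
After op 5 (STO M3): stack=[0,4,4] mem=[0,0,0,4]
After op 6 (/): stack=[0,1] mem=[0,0,0,4]
After op 7 (swap): stack=[1,0] mem=[0,0,0,4]
After op 8 (push 18): stack=[1,0,18] mem=[0,0,0,4]
After op 9 (push 14): stack=[1,0,18,14] mem=[0,0,0,4]
After op 10 (push 12): stack=[1,0,18,14,12] mem=[0,0,0,4]
After op 11 (swap): stack=[1,0,18,12,14] mem=[0,0,0,4]
After op 12 (STO M3): stack=[1,0,18,12] mem=[0,0,0,14]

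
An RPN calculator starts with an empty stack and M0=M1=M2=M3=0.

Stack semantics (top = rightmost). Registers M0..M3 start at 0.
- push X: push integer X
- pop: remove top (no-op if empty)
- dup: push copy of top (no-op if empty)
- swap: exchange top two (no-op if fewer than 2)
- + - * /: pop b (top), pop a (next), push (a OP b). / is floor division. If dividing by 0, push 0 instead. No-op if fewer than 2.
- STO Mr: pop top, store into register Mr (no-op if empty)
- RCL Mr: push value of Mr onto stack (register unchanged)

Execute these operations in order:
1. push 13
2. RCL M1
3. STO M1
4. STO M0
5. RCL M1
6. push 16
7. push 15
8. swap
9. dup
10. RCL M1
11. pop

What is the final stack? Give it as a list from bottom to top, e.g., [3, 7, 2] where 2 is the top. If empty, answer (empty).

Answer: [0, 15, 16, 16]

Derivation:
After op 1 (push 13): stack=[13] mem=[0,0,0,0]
After op 2 (RCL M1): stack=[13,0] mem=[0,0,0,0]
After op 3 (STO M1): stack=[13] mem=[0,0,0,0]
After op 4 (STO M0): stack=[empty] mem=[13,0,0,0]
After op 5 (RCL M1): stack=[0] mem=[13,0,0,0]
After op 6 (push 16): stack=[0,16] mem=[13,0,0,0]
After op 7 (push 15): stack=[0,16,15] mem=[13,0,0,0]
After op 8 (swap): stack=[0,15,16] mem=[13,0,0,0]
After op 9 (dup): stack=[0,15,16,16] mem=[13,0,0,0]
After op 10 (RCL M1): stack=[0,15,16,16,0] mem=[13,0,0,0]
After op 11 (pop): stack=[0,15,16,16] mem=[13,0,0,0]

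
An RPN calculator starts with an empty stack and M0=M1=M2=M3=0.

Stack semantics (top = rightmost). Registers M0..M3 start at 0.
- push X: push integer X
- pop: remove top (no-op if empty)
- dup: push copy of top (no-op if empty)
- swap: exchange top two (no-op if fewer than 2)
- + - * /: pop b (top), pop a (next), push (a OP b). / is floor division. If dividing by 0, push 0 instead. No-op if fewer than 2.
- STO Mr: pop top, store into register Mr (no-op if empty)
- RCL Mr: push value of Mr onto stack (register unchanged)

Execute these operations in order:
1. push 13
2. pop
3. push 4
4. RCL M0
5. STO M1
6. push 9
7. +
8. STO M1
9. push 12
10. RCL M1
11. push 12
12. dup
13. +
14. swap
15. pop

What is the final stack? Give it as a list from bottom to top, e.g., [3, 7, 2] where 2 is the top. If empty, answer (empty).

After op 1 (push 13): stack=[13] mem=[0,0,0,0]
After op 2 (pop): stack=[empty] mem=[0,0,0,0]
After op 3 (push 4): stack=[4] mem=[0,0,0,0]
After op 4 (RCL M0): stack=[4,0] mem=[0,0,0,0]
After op 5 (STO M1): stack=[4] mem=[0,0,0,0]
After op 6 (push 9): stack=[4,9] mem=[0,0,0,0]
After op 7 (+): stack=[13] mem=[0,0,0,0]
After op 8 (STO M1): stack=[empty] mem=[0,13,0,0]
After op 9 (push 12): stack=[12] mem=[0,13,0,0]
After op 10 (RCL M1): stack=[12,13] mem=[0,13,0,0]
After op 11 (push 12): stack=[12,13,12] mem=[0,13,0,0]
After op 12 (dup): stack=[12,13,12,12] mem=[0,13,0,0]
After op 13 (+): stack=[12,13,24] mem=[0,13,0,0]
After op 14 (swap): stack=[12,24,13] mem=[0,13,0,0]
After op 15 (pop): stack=[12,24] mem=[0,13,0,0]

Answer: [12, 24]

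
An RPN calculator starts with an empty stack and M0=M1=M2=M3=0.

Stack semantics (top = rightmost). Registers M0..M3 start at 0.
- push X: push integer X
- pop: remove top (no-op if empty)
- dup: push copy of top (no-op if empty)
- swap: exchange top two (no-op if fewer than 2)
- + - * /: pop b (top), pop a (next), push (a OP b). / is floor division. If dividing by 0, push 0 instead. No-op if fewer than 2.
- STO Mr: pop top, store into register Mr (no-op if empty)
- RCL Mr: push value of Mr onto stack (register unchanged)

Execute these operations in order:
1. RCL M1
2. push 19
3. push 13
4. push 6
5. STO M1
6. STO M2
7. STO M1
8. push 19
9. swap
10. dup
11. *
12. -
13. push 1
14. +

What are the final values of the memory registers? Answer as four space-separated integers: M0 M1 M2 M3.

Answer: 0 19 13 0

Derivation:
After op 1 (RCL M1): stack=[0] mem=[0,0,0,0]
After op 2 (push 19): stack=[0,19] mem=[0,0,0,0]
After op 3 (push 13): stack=[0,19,13] mem=[0,0,0,0]
After op 4 (push 6): stack=[0,19,13,6] mem=[0,0,0,0]
After op 5 (STO M1): stack=[0,19,13] mem=[0,6,0,0]
After op 6 (STO M2): stack=[0,19] mem=[0,6,13,0]
After op 7 (STO M1): stack=[0] mem=[0,19,13,0]
After op 8 (push 19): stack=[0,19] mem=[0,19,13,0]
After op 9 (swap): stack=[19,0] mem=[0,19,13,0]
After op 10 (dup): stack=[19,0,0] mem=[0,19,13,0]
After op 11 (*): stack=[19,0] mem=[0,19,13,0]
After op 12 (-): stack=[19] mem=[0,19,13,0]
After op 13 (push 1): stack=[19,1] mem=[0,19,13,0]
After op 14 (+): stack=[20] mem=[0,19,13,0]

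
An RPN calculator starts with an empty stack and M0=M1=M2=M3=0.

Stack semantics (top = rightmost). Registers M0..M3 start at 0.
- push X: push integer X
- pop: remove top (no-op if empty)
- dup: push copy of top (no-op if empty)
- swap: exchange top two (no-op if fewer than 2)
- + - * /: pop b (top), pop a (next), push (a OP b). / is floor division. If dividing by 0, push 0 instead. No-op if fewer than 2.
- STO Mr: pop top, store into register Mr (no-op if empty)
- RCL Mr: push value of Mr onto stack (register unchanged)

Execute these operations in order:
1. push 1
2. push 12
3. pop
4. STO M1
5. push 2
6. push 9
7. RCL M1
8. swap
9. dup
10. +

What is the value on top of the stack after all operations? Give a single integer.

Answer: 18

Derivation:
After op 1 (push 1): stack=[1] mem=[0,0,0,0]
After op 2 (push 12): stack=[1,12] mem=[0,0,0,0]
After op 3 (pop): stack=[1] mem=[0,0,0,0]
After op 4 (STO M1): stack=[empty] mem=[0,1,0,0]
After op 5 (push 2): stack=[2] mem=[0,1,0,0]
After op 6 (push 9): stack=[2,9] mem=[0,1,0,0]
After op 7 (RCL M1): stack=[2,9,1] mem=[0,1,0,0]
After op 8 (swap): stack=[2,1,9] mem=[0,1,0,0]
After op 9 (dup): stack=[2,1,9,9] mem=[0,1,0,0]
After op 10 (+): stack=[2,1,18] mem=[0,1,0,0]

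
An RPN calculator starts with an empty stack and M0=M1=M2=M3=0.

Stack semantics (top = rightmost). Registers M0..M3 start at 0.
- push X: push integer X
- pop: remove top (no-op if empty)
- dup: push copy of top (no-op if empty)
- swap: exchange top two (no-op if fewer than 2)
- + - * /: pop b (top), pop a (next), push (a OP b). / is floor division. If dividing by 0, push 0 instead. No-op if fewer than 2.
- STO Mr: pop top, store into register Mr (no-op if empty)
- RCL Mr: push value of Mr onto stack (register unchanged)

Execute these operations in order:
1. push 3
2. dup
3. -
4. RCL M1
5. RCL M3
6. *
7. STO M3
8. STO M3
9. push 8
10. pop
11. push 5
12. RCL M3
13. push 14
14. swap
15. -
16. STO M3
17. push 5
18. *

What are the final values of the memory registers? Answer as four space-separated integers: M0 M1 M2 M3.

After op 1 (push 3): stack=[3] mem=[0,0,0,0]
After op 2 (dup): stack=[3,3] mem=[0,0,0,0]
After op 3 (-): stack=[0] mem=[0,0,0,0]
After op 4 (RCL M1): stack=[0,0] mem=[0,0,0,0]
After op 5 (RCL M3): stack=[0,0,0] mem=[0,0,0,0]
After op 6 (*): stack=[0,0] mem=[0,0,0,0]
After op 7 (STO M3): stack=[0] mem=[0,0,0,0]
After op 8 (STO M3): stack=[empty] mem=[0,0,0,0]
After op 9 (push 8): stack=[8] mem=[0,0,0,0]
After op 10 (pop): stack=[empty] mem=[0,0,0,0]
After op 11 (push 5): stack=[5] mem=[0,0,0,0]
After op 12 (RCL M3): stack=[5,0] mem=[0,0,0,0]
After op 13 (push 14): stack=[5,0,14] mem=[0,0,0,0]
After op 14 (swap): stack=[5,14,0] mem=[0,0,0,0]
After op 15 (-): stack=[5,14] mem=[0,0,0,0]
After op 16 (STO M3): stack=[5] mem=[0,0,0,14]
After op 17 (push 5): stack=[5,5] mem=[0,0,0,14]
After op 18 (*): stack=[25] mem=[0,0,0,14]

Answer: 0 0 0 14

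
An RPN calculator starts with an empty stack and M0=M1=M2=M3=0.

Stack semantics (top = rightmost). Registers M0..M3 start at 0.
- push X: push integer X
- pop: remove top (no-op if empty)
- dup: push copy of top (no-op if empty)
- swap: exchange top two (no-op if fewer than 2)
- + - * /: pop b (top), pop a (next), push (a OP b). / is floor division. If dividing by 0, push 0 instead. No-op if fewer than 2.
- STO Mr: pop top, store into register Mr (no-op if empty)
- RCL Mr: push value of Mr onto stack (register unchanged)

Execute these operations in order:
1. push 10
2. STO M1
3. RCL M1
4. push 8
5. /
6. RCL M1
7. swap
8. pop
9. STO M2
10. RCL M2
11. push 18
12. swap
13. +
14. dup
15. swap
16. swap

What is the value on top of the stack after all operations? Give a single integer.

Answer: 28

Derivation:
After op 1 (push 10): stack=[10] mem=[0,0,0,0]
After op 2 (STO M1): stack=[empty] mem=[0,10,0,0]
After op 3 (RCL M1): stack=[10] mem=[0,10,0,0]
After op 4 (push 8): stack=[10,8] mem=[0,10,0,0]
After op 5 (/): stack=[1] mem=[0,10,0,0]
After op 6 (RCL M1): stack=[1,10] mem=[0,10,0,0]
After op 7 (swap): stack=[10,1] mem=[0,10,0,0]
After op 8 (pop): stack=[10] mem=[0,10,0,0]
After op 9 (STO M2): stack=[empty] mem=[0,10,10,0]
After op 10 (RCL M2): stack=[10] mem=[0,10,10,0]
After op 11 (push 18): stack=[10,18] mem=[0,10,10,0]
After op 12 (swap): stack=[18,10] mem=[0,10,10,0]
After op 13 (+): stack=[28] mem=[0,10,10,0]
After op 14 (dup): stack=[28,28] mem=[0,10,10,0]
After op 15 (swap): stack=[28,28] mem=[0,10,10,0]
After op 16 (swap): stack=[28,28] mem=[0,10,10,0]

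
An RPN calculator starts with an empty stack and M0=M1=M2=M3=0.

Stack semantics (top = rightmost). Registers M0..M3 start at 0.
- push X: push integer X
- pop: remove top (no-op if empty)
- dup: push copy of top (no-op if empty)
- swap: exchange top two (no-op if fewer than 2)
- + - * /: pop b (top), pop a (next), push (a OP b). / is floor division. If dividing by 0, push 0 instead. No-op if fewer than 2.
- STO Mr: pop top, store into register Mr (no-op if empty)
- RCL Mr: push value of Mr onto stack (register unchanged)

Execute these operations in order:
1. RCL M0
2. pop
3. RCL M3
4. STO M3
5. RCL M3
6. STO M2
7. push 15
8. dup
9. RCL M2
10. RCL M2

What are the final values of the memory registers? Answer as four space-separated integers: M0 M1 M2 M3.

After op 1 (RCL M0): stack=[0] mem=[0,0,0,0]
After op 2 (pop): stack=[empty] mem=[0,0,0,0]
After op 3 (RCL M3): stack=[0] mem=[0,0,0,0]
After op 4 (STO M3): stack=[empty] mem=[0,0,0,0]
After op 5 (RCL M3): stack=[0] mem=[0,0,0,0]
After op 6 (STO M2): stack=[empty] mem=[0,0,0,0]
After op 7 (push 15): stack=[15] mem=[0,0,0,0]
After op 8 (dup): stack=[15,15] mem=[0,0,0,0]
After op 9 (RCL M2): stack=[15,15,0] mem=[0,0,0,0]
After op 10 (RCL M2): stack=[15,15,0,0] mem=[0,0,0,0]

Answer: 0 0 0 0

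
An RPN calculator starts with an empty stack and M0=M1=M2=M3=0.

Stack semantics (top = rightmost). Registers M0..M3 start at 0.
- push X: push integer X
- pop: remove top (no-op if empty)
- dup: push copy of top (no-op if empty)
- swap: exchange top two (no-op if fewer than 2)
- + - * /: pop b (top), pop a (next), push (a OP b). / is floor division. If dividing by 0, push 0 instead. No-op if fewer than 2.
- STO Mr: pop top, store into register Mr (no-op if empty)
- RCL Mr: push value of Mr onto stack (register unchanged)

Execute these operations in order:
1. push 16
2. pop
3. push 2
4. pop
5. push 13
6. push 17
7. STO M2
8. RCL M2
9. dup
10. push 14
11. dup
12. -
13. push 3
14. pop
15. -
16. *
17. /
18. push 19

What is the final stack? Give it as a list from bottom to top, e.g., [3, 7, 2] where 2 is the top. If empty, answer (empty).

After op 1 (push 16): stack=[16] mem=[0,0,0,0]
After op 2 (pop): stack=[empty] mem=[0,0,0,0]
After op 3 (push 2): stack=[2] mem=[0,0,0,0]
After op 4 (pop): stack=[empty] mem=[0,0,0,0]
After op 5 (push 13): stack=[13] mem=[0,0,0,0]
After op 6 (push 17): stack=[13,17] mem=[0,0,0,0]
After op 7 (STO M2): stack=[13] mem=[0,0,17,0]
After op 8 (RCL M2): stack=[13,17] mem=[0,0,17,0]
After op 9 (dup): stack=[13,17,17] mem=[0,0,17,0]
After op 10 (push 14): stack=[13,17,17,14] mem=[0,0,17,0]
After op 11 (dup): stack=[13,17,17,14,14] mem=[0,0,17,0]
After op 12 (-): stack=[13,17,17,0] mem=[0,0,17,0]
After op 13 (push 3): stack=[13,17,17,0,3] mem=[0,0,17,0]
After op 14 (pop): stack=[13,17,17,0] mem=[0,0,17,0]
After op 15 (-): stack=[13,17,17] mem=[0,0,17,0]
After op 16 (*): stack=[13,289] mem=[0,0,17,0]
After op 17 (/): stack=[0] mem=[0,0,17,0]
After op 18 (push 19): stack=[0,19] mem=[0,0,17,0]

Answer: [0, 19]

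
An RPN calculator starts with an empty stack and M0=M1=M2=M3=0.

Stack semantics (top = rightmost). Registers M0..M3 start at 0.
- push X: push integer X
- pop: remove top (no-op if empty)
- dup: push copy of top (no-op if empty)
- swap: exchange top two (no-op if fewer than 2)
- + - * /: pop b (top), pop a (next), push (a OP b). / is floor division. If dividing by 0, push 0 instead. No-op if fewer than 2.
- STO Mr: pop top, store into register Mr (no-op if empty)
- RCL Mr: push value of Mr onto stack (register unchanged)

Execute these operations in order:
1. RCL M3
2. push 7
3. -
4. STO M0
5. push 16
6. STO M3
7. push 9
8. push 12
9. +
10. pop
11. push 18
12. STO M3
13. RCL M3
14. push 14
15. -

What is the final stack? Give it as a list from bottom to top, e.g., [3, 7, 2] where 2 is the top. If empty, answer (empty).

Answer: [4]

Derivation:
After op 1 (RCL M3): stack=[0] mem=[0,0,0,0]
After op 2 (push 7): stack=[0,7] mem=[0,0,0,0]
After op 3 (-): stack=[-7] mem=[0,0,0,0]
After op 4 (STO M0): stack=[empty] mem=[-7,0,0,0]
After op 5 (push 16): stack=[16] mem=[-7,0,0,0]
After op 6 (STO M3): stack=[empty] mem=[-7,0,0,16]
After op 7 (push 9): stack=[9] mem=[-7,0,0,16]
After op 8 (push 12): stack=[9,12] mem=[-7,0,0,16]
After op 9 (+): stack=[21] mem=[-7,0,0,16]
After op 10 (pop): stack=[empty] mem=[-7,0,0,16]
After op 11 (push 18): stack=[18] mem=[-7,0,0,16]
After op 12 (STO M3): stack=[empty] mem=[-7,0,0,18]
After op 13 (RCL M3): stack=[18] mem=[-7,0,0,18]
After op 14 (push 14): stack=[18,14] mem=[-7,0,0,18]
After op 15 (-): stack=[4] mem=[-7,0,0,18]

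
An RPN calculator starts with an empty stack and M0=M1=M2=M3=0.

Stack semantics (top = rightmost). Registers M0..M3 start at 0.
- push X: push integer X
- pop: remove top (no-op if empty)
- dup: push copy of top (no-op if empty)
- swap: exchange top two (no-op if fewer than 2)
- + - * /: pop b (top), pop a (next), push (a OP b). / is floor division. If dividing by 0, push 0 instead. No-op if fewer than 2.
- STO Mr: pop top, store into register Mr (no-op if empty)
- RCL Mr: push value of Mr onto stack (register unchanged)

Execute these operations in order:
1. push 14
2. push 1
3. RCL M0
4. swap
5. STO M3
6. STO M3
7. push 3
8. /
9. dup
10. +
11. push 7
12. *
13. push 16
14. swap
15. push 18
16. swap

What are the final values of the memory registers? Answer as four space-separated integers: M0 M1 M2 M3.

Answer: 0 0 0 0

Derivation:
After op 1 (push 14): stack=[14] mem=[0,0,0,0]
After op 2 (push 1): stack=[14,1] mem=[0,0,0,0]
After op 3 (RCL M0): stack=[14,1,0] mem=[0,0,0,0]
After op 4 (swap): stack=[14,0,1] mem=[0,0,0,0]
After op 5 (STO M3): stack=[14,0] mem=[0,0,0,1]
After op 6 (STO M3): stack=[14] mem=[0,0,0,0]
After op 7 (push 3): stack=[14,3] mem=[0,0,0,0]
After op 8 (/): stack=[4] mem=[0,0,0,0]
After op 9 (dup): stack=[4,4] mem=[0,0,0,0]
After op 10 (+): stack=[8] mem=[0,0,0,0]
After op 11 (push 7): stack=[8,7] mem=[0,0,0,0]
After op 12 (*): stack=[56] mem=[0,0,0,0]
After op 13 (push 16): stack=[56,16] mem=[0,0,0,0]
After op 14 (swap): stack=[16,56] mem=[0,0,0,0]
After op 15 (push 18): stack=[16,56,18] mem=[0,0,0,0]
After op 16 (swap): stack=[16,18,56] mem=[0,0,0,0]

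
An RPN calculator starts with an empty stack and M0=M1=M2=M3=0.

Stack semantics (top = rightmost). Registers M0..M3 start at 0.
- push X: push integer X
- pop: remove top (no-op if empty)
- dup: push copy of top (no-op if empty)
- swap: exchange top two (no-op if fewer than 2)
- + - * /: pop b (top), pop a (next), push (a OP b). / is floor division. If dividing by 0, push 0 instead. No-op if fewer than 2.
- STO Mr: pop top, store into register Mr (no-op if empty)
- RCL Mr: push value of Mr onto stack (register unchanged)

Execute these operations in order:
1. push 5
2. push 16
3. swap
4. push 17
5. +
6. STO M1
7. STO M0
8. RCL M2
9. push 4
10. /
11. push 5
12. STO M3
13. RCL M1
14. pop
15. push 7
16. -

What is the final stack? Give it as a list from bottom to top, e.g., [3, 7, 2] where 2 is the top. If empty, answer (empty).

Answer: [-7]

Derivation:
After op 1 (push 5): stack=[5] mem=[0,0,0,0]
After op 2 (push 16): stack=[5,16] mem=[0,0,0,0]
After op 3 (swap): stack=[16,5] mem=[0,0,0,0]
After op 4 (push 17): stack=[16,5,17] mem=[0,0,0,0]
After op 5 (+): stack=[16,22] mem=[0,0,0,0]
After op 6 (STO M1): stack=[16] mem=[0,22,0,0]
After op 7 (STO M0): stack=[empty] mem=[16,22,0,0]
After op 8 (RCL M2): stack=[0] mem=[16,22,0,0]
After op 9 (push 4): stack=[0,4] mem=[16,22,0,0]
After op 10 (/): stack=[0] mem=[16,22,0,0]
After op 11 (push 5): stack=[0,5] mem=[16,22,0,0]
After op 12 (STO M3): stack=[0] mem=[16,22,0,5]
After op 13 (RCL M1): stack=[0,22] mem=[16,22,0,5]
After op 14 (pop): stack=[0] mem=[16,22,0,5]
After op 15 (push 7): stack=[0,7] mem=[16,22,0,5]
After op 16 (-): stack=[-7] mem=[16,22,0,5]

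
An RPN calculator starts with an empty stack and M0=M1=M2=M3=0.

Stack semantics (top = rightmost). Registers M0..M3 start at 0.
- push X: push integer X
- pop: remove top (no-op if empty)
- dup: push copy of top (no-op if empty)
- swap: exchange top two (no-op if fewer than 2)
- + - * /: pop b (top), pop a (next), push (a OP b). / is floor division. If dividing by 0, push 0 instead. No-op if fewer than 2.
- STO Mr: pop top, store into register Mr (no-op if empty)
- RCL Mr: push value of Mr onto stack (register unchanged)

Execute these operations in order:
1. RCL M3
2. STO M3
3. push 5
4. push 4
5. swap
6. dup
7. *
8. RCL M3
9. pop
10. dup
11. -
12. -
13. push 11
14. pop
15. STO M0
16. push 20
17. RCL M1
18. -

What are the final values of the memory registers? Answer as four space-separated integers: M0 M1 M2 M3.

Answer: 4 0 0 0

Derivation:
After op 1 (RCL M3): stack=[0] mem=[0,0,0,0]
After op 2 (STO M3): stack=[empty] mem=[0,0,0,0]
After op 3 (push 5): stack=[5] mem=[0,0,0,0]
After op 4 (push 4): stack=[5,4] mem=[0,0,0,0]
After op 5 (swap): stack=[4,5] mem=[0,0,0,0]
After op 6 (dup): stack=[4,5,5] mem=[0,0,0,0]
After op 7 (*): stack=[4,25] mem=[0,0,0,0]
After op 8 (RCL M3): stack=[4,25,0] mem=[0,0,0,0]
After op 9 (pop): stack=[4,25] mem=[0,0,0,0]
After op 10 (dup): stack=[4,25,25] mem=[0,0,0,0]
After op 11 (-): stack=[4,0] mem=[0,0,0,0]
After op 12 (-): stack=[4] mem=[0,0,0,0]
After op 13 (push 11): stack=[4,11] mem=[0,0,0,0]
After op 14 (pop): stack=[4] mem=[0,0,0,0]
After op 15 (STO M0): stack=[empty] mem=[4,0,0,0]
After op 16 (push 20): stack=[20] mem=[4,0,0,0]
After op 17 (RCL M1): stack=[20,0] mem=[4,0,0,0]
After op 18 (-): stack=[20] mem=[4,0,0,0]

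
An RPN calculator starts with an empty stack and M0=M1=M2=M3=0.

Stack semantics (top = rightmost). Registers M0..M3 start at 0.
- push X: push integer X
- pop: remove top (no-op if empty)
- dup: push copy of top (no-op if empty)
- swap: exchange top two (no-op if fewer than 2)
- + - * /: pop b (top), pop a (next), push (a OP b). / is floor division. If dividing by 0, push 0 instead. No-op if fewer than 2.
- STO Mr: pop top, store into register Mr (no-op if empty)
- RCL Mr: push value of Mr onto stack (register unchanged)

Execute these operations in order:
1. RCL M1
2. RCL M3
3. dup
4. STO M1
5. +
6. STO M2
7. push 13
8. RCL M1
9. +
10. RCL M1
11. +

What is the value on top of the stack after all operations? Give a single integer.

After op 1 (RCL M1): stack=[0] mem=[0,0,0,0]
After op 2 (RCL M3): stack=[0,0] mem=[0,0,0,0]
After op 3 (dup): stack=[0,0,0] mem=[0,0,0,0]
After op 4 (STO M1): stack=[0,0] mem=[0,0,0,0]
After op 5 (+): stack=[0] mem=[0,0,0,0]
After op 6 (STO M2): stack=[empty] mem=[0,0,0,0]
After op 7 (push 13): stack=[13] mem=[0,0,0,0]
After op 8 (RCL M1): stack=[13,0] mem=[0,0,0,0]
After op 9 (+): stack=[13] mem=[0,0,0,0]
After op 10 (RCL M1): stack=[13,0] mem=[0,0,0,0]
After op 11 (+): stack=[13] mem=[0,0,0,0]

Answer: 13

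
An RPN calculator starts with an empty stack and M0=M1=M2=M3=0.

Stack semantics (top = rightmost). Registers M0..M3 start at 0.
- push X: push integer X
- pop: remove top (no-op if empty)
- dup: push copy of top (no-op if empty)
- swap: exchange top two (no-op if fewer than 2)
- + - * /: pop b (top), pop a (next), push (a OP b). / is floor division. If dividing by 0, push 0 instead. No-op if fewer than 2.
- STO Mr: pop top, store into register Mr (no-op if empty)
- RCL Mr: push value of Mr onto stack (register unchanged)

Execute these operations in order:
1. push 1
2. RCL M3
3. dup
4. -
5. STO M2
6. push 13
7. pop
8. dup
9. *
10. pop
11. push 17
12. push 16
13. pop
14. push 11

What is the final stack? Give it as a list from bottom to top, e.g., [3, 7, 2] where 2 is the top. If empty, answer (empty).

Answer: [17, 11]

Derivation:
After op 1 (push 1): stack=[1] mem=[0,0,0,0]
After op 2 (RCL M3): stack=[1,0] mem=[0,0,0,0]
After op 3 (dup): stack=[1,0,0] mem=[0,0,0,0]
After op 4 (-): stack=[1,0] mem=[0,0,0,0]
After op 5 (STO M2): stack=[1] mem=[0,0,0,0]
After op 6 (push 13): stack=[1,13] mem=[0,0,0,0]
After op 7 (pop): stack=[1] mem=[0,0,0,0]
After op 8 (dup): stack=[1,1] mem=[0,0,0,0]
After op 9 (*): stack=[1] mem=[0,0,0,0]
After op 10 (pop): stack=[empty] mem=[0,0,0,0]
After op 11 (push 17): stack=[17] mem=[0,0,0,0]
After op 12 (push 16): stack=[17,16] mem=[0,0,0,0]
After op 13 (pop): stack=[17] mem=[0,0,0,0]
After op 14 (push 11): stack=[17,11] mem=[0,0,0,0]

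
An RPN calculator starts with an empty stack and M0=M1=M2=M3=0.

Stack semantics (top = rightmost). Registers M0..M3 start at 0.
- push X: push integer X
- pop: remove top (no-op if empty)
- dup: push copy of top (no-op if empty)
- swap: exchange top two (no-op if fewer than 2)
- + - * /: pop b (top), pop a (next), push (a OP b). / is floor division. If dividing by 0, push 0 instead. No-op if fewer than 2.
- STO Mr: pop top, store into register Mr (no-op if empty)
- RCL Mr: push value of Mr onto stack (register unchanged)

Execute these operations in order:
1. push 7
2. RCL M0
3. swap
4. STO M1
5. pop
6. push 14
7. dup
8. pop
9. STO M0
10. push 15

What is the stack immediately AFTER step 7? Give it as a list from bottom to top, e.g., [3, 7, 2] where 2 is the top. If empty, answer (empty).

After op 1 (push 7): stack=[7] mem=[0,0,0,0]
After op 2 (RCL M0): stack=[7,0] mem=[0,0,0,0]
After op 3 (swap): stack=[0,7] mem=[0,0,0,0]
After op 4 (STO M1): stack=[0] mem=[0,7,0,0]
After op 5 (pop): stack=[empty] mem=[0,7,0,0]
After op 6 (push 14): stack=[14] mem=[0,7,0,0]
After op 7 (dup): stack=[14,14] mem=[0,7,0,0]

[14, 14]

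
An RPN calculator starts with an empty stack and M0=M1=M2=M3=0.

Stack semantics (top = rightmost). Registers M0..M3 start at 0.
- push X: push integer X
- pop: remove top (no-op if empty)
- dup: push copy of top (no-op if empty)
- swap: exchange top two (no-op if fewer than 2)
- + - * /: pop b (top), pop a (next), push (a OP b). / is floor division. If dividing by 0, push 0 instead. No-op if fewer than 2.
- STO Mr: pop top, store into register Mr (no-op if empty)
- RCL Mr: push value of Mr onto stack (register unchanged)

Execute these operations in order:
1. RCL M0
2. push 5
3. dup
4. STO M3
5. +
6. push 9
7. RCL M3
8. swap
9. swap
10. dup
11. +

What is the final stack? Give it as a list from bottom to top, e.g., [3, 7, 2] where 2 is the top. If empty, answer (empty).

After op 1 (RCL M0): stack=[0] mem=[0,0,0,0]
After op 2 (push 5): stack=[0,5] mem=[0,0,0,0]
After op 3 (dup): stack=[0,5,5] mem=[0,0,0,0]
After op 4 (STO M3): stack=[0,5] mem=[0,0,0,5]
After op 5 (+): stack=[5] mem=[0,0,0,5]
After op 6 (push 9): stack=[5,9] mem=[0,0,0,5]
After op 7 (RCL M3): stack=[5,9,5] mem=[0,0,0,5]
After op 8 (swap): stack=[5,5,9] mem=[0,0,0,5]
After op 9 (swap): stack=[5,9,5] mem=[0,0,0,5]
After op 10 (dup): stack=[5,9,5,5] mem=[0,0,0,5]
After op 11 (+): stack=[5,9,10] mem=[0,0,0,5]

Answer: [5, 9, 10]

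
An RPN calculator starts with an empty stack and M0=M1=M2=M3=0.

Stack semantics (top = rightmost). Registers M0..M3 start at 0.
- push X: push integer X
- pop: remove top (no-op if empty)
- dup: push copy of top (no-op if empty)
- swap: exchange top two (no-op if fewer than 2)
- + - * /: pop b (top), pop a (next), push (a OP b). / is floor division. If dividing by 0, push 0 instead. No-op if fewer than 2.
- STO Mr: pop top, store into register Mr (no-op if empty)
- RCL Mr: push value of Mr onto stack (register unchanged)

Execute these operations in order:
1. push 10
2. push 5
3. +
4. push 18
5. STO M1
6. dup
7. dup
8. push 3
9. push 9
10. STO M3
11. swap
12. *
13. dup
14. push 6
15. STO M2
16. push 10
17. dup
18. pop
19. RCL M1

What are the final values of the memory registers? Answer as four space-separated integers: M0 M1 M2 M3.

After op 1 (push 10): stack=[10] mem=[0,0,0,0]
After op 2 (push 5): stack=[10,5] mem=[0,0,0,0]
After op 3 (+): stack=[15] mem=[0,0,0,0]
After op 4 (push 18): stack=[15,18] mem=[0,0,0,0]
After op 5 (STO M1): stack=[15] mem=[0,18,0,0]
After op 6 (dup): stack=[15,15] mem=[0,18,0,0]
After op 7 (dup): stack=[15,15,15] mem=[0,18,0,0]
After op 8 (push 3): stack=[15,15,15,3] mem=[0,18,0,0]
After op 9 (push 9): stack=[15,15,15,3,9] mem=[0,18,0,0]
After op 10 (STO M3): stack=[15,15,15,3] mem=[0,18,0,9]
After op 11 (swap): stack=[15,15,3,15] mem=[0,18,0,9]
After op 12 (*): stack=[15,15,45] mem=[0,18,0,9]
After op 13 (dup): stack=[15,15,45,45] mem=[0,18,0,9]
After op 14 (push 6): stack=[15,15,45,45,6] mem=[0,18,0,9]
After op 15 (STO M2): stack=[15,15,45,45] mem=[0,18,6,9]
After op 16 (push 10): stack=[15,15,45,45,10] mem=[0,18,6,9]
After op 17 (dup): stack=[15,15,45,45,10,10] mem=[0,18,6,9]
After op 18 (pop): stack=[15,15,45,45,10] mem=[0,18,6,9]
After op 19 (RCL M1): stack=[15,15,45,45,10,18] mem=[0,18,6,9]

Answer: 0 18 6 9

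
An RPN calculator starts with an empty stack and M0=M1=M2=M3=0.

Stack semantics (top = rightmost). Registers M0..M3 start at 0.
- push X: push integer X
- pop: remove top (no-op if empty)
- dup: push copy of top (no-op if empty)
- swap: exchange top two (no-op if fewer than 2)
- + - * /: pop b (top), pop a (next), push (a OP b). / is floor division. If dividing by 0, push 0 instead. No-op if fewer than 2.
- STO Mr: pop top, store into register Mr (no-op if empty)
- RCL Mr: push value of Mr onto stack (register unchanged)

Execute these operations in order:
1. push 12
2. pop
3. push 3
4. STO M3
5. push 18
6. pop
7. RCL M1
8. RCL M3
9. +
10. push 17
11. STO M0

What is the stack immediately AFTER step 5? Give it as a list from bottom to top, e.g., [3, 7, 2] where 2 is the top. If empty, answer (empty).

After op 1 (push 12): stack=[12] mem=[0,0,0,0]
After op 2 (pop): stack=[empty] mem=[0,0,0,0]
After op 3 (push 3): stack=[3] mem=[0,0,0,0]
After op 4 (STO M3): stack=[empty] mem=[0,0,0,3]
After op 5 (push 18): stack=[18] mem=[0,0,0,3]

[18]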